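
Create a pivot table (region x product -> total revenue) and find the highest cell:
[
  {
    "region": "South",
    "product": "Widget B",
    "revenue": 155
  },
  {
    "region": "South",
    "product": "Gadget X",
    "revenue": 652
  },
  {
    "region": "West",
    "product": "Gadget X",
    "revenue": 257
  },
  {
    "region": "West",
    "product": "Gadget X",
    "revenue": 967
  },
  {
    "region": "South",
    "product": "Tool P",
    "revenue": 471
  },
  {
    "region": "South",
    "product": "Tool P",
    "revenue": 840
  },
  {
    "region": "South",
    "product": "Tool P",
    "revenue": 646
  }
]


Pivot: region (rows) x product (columns) -> total revenue

     Gadget X      Tool P        Widget B    
South          652          1957           155  
West          1224             0             0  

Highest: South / Tool P = $1957

South / Tool P = $1957


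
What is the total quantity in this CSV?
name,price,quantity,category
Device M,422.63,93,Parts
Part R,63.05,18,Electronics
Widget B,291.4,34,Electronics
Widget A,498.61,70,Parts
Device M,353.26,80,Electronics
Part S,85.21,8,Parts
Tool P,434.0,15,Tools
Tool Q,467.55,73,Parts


Computing total quantity:
Values: [93, 18, 34, 70, 80, 8, 15, 73]
Sum = 391

391


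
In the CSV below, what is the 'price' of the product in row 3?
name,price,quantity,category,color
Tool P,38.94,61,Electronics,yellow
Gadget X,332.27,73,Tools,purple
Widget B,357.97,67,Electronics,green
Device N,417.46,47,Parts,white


Query: Row 3 ('Widget B'), column 'price'
Value: 357.97

357.97


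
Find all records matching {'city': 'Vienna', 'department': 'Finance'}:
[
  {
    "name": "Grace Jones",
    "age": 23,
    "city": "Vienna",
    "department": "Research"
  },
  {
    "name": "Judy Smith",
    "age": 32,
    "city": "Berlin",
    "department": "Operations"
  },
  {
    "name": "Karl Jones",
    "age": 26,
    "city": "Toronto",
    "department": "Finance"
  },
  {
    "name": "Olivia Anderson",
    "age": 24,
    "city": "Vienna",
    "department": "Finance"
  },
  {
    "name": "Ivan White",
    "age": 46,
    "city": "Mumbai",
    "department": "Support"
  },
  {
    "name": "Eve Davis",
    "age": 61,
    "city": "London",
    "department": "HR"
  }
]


Search criteria: {'city': 'Vienna', 'department': 'Finance'}

Checking 6 records:
  Grace Jones: {city: Vienna, department: Research}
  Judy Smith: {city: Berlin, department: Operations}
  Karl Jones: {city: Toronto, department: Finance}
  Olivia Anderson: {city: Vienna, department: Finance} <-- MATCH
  Ivan White: {city: Mumbai, department: Support}
  Eve Davis: {city: London, department: HR}

Matches: ["Olivia Anderson"]

["Olivia Anderson"]


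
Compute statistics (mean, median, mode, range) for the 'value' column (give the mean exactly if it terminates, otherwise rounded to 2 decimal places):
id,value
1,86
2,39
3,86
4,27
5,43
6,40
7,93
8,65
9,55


Data: [86, 39, 86, 27, 43, 40, 93, 65, 55]
Count: 9
Sum: 534
Mean: 534/9 ≈ 59.33 (rounded to 2 decimal places)
Sorted: [27, 39, 40, 43, 55, 65, 86, 86, 93]
Median: 55.0
Mode: 86 (2 times)
Range: 93 - 27 = 66
Min: 27, Max: 93

mean≈59.33, median=55.0, mode=86, range=66


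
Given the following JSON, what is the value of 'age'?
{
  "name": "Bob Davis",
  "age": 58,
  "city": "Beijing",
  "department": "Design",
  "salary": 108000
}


Looking up field 'age'
Value: 58

58


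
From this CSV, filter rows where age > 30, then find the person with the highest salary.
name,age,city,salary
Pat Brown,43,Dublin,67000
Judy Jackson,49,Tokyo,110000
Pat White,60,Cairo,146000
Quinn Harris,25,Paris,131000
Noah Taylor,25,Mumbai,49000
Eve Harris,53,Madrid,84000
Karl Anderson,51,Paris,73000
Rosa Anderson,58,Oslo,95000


Filter: age > 30
Sort by: salary (descending)

Filtered records (6):
  Pat White, age 60, salary $146000
  Judy Jackson, age 49, salary $110000
  Rosa Anderson, age 58, salary $95000
  Eve Harris, age 53, salary $84000
  Karl Anderson, age 51, salary $73000
  Pat Brown, age 43, salary $67000

Highest salary: Pat White ($146000)

Pat White


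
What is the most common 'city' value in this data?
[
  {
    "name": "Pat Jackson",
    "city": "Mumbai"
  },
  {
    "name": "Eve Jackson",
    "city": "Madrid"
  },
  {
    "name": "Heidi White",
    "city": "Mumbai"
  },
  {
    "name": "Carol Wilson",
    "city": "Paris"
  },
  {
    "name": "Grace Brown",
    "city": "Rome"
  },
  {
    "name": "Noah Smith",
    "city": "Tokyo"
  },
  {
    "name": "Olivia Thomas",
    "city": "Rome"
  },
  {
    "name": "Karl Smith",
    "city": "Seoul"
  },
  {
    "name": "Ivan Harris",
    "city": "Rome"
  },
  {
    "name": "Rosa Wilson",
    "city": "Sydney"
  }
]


Counting 'city' values across 10 records:

  Rome: 3 ###
  Mumbai: 2 ##
  Madrid: 1 #
  Paris: 1 #
  Tokyo: 1 #
  Seoul: 1 #
  Sydney: 1 #

Most common: Rome (3 times)

Rome (3 times)


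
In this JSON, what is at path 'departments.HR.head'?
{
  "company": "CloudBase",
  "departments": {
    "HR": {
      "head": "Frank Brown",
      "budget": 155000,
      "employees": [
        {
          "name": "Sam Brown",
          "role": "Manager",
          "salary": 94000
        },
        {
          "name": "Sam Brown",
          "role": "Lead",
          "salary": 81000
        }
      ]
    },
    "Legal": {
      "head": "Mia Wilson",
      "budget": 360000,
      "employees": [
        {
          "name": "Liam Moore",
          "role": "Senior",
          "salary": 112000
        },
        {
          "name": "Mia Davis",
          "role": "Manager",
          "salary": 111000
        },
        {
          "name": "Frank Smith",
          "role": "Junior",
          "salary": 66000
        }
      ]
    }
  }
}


Path: departments.HR.head

Navigate:
  -> departments
  -> HR
  -> head = 'Frank Brown'

Frank Brown


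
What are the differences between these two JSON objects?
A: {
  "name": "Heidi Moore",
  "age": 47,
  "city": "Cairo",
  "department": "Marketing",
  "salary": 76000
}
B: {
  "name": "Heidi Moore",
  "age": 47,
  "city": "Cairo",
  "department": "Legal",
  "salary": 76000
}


Comparing each field (in key order):
  name: same
  age: same
  city: same
  department: DIFFERENT
  salary: same
Differences:
  department: Marketing -> Legal

1 field(s) changed

1 change: department


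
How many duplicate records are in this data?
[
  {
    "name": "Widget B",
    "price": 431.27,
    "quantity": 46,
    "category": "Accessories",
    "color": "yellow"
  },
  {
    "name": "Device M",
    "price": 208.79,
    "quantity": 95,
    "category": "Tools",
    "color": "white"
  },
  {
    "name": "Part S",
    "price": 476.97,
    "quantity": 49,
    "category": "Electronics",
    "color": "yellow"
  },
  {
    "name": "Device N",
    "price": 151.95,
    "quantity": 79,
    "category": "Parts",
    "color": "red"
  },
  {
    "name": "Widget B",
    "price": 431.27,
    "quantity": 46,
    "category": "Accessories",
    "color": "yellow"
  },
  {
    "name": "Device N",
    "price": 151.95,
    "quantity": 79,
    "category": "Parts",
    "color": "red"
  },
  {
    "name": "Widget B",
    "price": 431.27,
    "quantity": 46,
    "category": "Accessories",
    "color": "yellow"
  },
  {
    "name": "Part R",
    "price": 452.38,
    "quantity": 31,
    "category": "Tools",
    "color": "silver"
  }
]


Checking 8 records for duplicates:

  Row 1: Widget B ($431.27, qty 46)
  Row 2: Device M ($208.79, qty 95)
  Row 3: Part S ($476.97, qty 49)
  Row 4: Device N ($151.95, qty 79)
  Row 5: Widget B ($431.27, qty 46) <-- DUPLICATE
  Row 6: Device N ($151.95, qty 79) <-- DUPLICATE
  Row 7: Widget B ($431.27, qty 46) <-- DUPLICATE
  Row 8: Part R ($452.38, qty 31)

Duplicates found: 3
Unique records: 5

3 duplicates, 5 unique


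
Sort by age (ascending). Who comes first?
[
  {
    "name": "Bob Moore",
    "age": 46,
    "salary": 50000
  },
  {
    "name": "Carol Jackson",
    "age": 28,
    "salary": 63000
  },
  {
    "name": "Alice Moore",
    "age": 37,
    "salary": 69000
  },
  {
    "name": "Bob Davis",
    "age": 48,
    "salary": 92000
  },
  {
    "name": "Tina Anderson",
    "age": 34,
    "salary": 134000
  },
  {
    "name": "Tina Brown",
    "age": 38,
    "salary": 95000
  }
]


Sort by: age (ascending)

Sorted order:
  1. Carol Jackson (age = 28)
  2. Tina Anderson (age = 34)
  3. Alice Moore (age = 37)
  4. Tina Brown (age = 38)
  5. Bob Moore (age = 46)
  6. Bob Davis (age = 48)

First: Carol Jackson

Carol Jackson


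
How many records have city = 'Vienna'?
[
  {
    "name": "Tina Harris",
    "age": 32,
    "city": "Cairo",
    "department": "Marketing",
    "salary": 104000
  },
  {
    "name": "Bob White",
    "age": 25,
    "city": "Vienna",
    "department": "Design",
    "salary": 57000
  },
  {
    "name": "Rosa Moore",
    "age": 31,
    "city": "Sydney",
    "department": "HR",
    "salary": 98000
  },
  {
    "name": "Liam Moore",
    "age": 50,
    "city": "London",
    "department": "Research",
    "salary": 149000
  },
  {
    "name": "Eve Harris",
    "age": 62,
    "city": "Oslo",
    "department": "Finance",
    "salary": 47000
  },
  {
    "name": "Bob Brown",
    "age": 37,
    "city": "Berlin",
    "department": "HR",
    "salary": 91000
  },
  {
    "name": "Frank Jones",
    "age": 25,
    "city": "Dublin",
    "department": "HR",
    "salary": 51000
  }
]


Data: 7 records
Condition: city = 'Vienna'

Checking each record:
  Tina Harris: Cairo
  Bob White: Vienna MATCH
  Rosa Moore: Sydney
  Liam Moore: London
  Eve Harris: Oslo
  Bob Brown: Berlin
  Frank Jones: Dublin

Count: 1

1


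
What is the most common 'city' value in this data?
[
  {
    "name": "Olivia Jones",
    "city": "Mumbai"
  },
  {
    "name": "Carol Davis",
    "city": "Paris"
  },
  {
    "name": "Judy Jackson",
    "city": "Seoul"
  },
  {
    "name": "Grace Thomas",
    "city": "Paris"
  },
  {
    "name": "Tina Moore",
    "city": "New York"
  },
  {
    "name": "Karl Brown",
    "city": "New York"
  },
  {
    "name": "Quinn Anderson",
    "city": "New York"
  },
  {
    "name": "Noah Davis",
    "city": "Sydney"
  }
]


Counting 'city' values across 8 records:

  New York: 3 ###
  Paris: 2 ##
  Mumbai: 1 #
  Seoul: 1 #
  Sydney: 1 #

Most common: New York (3 times)

New York (3 times)


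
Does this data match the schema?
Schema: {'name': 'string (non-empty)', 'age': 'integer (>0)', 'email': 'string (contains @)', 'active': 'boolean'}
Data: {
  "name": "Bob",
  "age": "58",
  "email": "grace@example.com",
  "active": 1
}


Validating each field against schema:
  name: OK (non-empty string)
  age: FAIL ("58" is not an integer)
  email: OK (string with @)
  active: FAIL (1 is not a boolean)

Result: INVALID (2 errors: age, active)

INVALID (2 errors: age, active)


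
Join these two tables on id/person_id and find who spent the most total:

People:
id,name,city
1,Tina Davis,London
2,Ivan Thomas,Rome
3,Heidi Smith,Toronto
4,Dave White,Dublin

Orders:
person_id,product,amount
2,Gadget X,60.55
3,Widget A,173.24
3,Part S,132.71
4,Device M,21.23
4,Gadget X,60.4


Join on: people.id = orders.person_id

Joined rows:
  Ivan Thomas (Rome) bought Gadget X for $60.55
  Heidi Smith (Toronto) bought Widget A for $173.24
  Heidi Smith (Toronto) bought Part S for $132.71
  Dave White (Dublin) bought Device M for $21.23
  Dave White (Dublin) bought Gadget X for $60.4

Total per person:
  Heidi Smith: $305.95
  Dave White: $81.63
  Ivan Thomas: $60.55

Top spender: Heidi Smith ($305.95)

Heidi Smith ($305.95)


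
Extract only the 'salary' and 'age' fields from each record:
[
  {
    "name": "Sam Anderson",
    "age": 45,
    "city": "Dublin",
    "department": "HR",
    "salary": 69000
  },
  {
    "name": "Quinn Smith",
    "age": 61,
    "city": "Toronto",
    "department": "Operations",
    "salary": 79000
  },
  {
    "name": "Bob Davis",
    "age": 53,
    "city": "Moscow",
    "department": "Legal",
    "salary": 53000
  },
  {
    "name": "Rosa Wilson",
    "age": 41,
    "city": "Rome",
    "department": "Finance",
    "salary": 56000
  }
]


Original: 4 records with fields: name, age, city, department, salary
Keep: ['salary', 'age']
Drop: ['name', 'city', 'department']
Result: 4 records, 2 fields each

[
  {
    "salary": 69000,
    "age": 45
  },
  {
    "salary": 79000,
    "age": 61
  },
  {
    "salary": 53000,
    "age": 53
  },
  {
    "salary": 56000,
    "age": 41
  }
]


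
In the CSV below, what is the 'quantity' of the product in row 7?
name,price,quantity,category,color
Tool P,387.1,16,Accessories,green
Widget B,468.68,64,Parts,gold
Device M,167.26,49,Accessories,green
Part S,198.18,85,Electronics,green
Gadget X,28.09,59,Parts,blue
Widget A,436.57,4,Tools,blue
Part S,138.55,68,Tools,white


Query: Row 7 ('Part S'), column 'quantity'
Value: 68

68


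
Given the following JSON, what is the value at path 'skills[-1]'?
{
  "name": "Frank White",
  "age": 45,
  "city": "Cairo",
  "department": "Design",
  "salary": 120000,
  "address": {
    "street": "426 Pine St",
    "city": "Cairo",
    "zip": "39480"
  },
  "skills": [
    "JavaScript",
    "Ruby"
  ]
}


Query: skills[-1]
Path: skills -> last element
Value: Ruby

Ruby


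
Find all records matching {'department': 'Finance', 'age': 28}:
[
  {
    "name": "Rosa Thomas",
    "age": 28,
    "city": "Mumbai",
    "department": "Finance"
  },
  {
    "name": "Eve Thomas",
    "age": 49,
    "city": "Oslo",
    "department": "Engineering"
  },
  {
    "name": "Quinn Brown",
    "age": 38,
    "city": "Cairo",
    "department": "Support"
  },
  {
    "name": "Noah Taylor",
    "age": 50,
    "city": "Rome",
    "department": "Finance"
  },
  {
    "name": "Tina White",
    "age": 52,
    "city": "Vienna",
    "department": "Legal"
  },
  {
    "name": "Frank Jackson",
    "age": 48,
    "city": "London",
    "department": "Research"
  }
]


Search criteria: {'department': 'Finance', 'age': 28}

Checking 6 records:
  Rosa Thomas: {department: Finance, age: 28} <-- MATCH
  Eve Thomas: {department: Engineering, age: 49}
  Quinn Brown: {department: Support, age: 38}
  Noah Taylor: {department: Finance, age: 50}
  Tina White: {department: Legal, age: 52}
  Frank Jackson: {department: Research, age: 48}

Matches: ["Rosa Thomas"]

["Rosa Thomas"]


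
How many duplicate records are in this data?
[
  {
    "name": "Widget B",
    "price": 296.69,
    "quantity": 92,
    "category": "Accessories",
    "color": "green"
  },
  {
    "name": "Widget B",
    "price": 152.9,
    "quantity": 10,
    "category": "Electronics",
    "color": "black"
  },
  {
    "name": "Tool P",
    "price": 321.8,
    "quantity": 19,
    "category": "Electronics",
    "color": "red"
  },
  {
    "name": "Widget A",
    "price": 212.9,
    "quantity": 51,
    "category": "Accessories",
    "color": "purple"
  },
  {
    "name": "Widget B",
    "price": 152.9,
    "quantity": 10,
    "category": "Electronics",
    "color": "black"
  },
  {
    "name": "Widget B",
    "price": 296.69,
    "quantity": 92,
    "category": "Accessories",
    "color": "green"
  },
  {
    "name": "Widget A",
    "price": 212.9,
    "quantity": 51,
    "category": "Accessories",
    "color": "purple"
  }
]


Checking 7 records for duplicates:

  Row 1: Widget B ($296.69, qty 92)
  Row 2: Widget B ($152.9, qty 10)
  Row 3: Tool P ($321.8, qty 19)
  Row 4: Widget A ($212.9, qty 51)
  Row 5: Widget B ($152.9, qty 10) <-- DUPLICATE
  Row 6: Widget B ($296.69, qty 92) <-- DUPLICATE
  Row 7: Widget A ($212.9, qty 51) <-- DUPLICATE

Duplicates found: 3
Unique records: 4

3 duplicates, 4 unique


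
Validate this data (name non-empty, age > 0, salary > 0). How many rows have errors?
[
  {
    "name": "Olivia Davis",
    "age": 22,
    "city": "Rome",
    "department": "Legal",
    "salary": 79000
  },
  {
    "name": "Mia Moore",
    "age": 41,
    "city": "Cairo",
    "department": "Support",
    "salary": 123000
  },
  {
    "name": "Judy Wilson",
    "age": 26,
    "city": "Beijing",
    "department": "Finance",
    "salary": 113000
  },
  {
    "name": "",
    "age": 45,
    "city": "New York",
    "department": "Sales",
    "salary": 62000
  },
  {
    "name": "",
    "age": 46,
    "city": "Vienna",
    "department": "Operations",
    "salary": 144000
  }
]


Validating 5 records:
Rules: name non-empty, age > 0, salary > 0

  Row 1 (Olivia Davis): OK
  Row 2 (Mia Moore): OK
  Row 3 (Judy Wilson): OK
  Row 4 (???): empty name
  Row 5 (???): empty name

Total errors: 2

2 errors


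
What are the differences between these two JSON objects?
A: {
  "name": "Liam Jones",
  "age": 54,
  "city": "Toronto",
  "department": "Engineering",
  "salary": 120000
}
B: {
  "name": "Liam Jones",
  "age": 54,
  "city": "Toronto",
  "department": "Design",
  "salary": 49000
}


Comparing each field (in key order):
  name: same
  age: same
  city: same
  department: DIFFERENT
  salary: DIFFERENT
Differences:
  department: Engineering -> Design
  salary: 120000 -> 49000

2 field(s) changed

2 changes: department, salary


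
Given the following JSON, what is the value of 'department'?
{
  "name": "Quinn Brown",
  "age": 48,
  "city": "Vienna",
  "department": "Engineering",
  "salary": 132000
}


Looking up field 'department'
Value: Engineering

Engineering


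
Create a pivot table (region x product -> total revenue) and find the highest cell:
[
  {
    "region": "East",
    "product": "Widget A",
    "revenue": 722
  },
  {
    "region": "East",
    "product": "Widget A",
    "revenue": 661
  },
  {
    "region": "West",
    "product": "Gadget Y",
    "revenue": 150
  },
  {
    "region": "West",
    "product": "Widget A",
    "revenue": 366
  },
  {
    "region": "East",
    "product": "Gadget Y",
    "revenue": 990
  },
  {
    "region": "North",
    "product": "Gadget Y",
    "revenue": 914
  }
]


Pivot: region (rows) x product (columns) -> total revenue

     Gadget Y      Widget A    
East           990          1383  
North          914             0  
West           150           366  

Highest: East / Widget A = $1383

East / Widget A = $1383


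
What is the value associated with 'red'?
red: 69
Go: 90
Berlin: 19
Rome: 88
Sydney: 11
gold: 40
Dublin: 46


Looking up key 'red'
Value: 69

69


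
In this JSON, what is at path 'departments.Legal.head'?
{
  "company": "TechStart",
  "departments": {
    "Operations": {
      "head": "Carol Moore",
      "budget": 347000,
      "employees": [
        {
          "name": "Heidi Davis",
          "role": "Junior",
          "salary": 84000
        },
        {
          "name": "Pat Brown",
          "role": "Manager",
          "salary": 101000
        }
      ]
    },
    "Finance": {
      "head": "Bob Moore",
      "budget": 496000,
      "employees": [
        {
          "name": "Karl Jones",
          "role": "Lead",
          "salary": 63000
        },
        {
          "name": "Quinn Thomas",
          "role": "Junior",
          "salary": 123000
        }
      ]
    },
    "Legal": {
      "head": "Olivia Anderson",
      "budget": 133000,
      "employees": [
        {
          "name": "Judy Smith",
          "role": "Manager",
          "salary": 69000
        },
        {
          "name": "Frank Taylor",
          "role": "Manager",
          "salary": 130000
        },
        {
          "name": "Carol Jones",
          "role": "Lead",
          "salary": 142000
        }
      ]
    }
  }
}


Path: departments.Legal.head

Navigate:
  -> departments
  -> Legal
  -> head = 'Olivia Anderson'

Olivia Anderson


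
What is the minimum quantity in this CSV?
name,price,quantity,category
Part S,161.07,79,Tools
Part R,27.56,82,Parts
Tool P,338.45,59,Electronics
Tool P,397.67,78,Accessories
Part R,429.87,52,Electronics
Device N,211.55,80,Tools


Computing minimum quantity:
Values: [79, 82, 59, 78, 52, 80]
Min = 52

52


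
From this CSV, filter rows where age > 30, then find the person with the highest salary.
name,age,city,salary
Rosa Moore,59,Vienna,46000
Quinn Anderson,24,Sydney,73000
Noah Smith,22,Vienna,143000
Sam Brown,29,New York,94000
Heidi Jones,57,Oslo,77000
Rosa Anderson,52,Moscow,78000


Filter: age > 30
Sort by: salary (descending)

Filtered records (3):
  Rosa Anderson, age 52, salary $78000
  Heidi Jones, age 57, salary $77000
  Rosa Moore, age 59, salary $46000

Highest salary: Rosa Anderson ($78000)

Rosa Anderson


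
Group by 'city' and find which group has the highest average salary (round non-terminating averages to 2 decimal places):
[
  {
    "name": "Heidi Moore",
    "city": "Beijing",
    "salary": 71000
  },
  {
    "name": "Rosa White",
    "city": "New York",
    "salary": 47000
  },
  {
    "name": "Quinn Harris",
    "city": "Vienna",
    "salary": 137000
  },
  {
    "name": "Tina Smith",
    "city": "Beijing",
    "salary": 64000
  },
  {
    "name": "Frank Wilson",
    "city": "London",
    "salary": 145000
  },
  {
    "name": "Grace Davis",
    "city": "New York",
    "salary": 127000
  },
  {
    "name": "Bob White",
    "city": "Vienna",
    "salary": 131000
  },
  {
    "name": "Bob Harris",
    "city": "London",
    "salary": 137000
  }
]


Group by: city

Groups:
  Beijing: 2 people, avg salary = 135000/2 = $67500
  London: 2 people, avg salary = 282000/2 = $141000
  New York: 2 people, avg salary = 174000/2 = $87000
  Vienna: 2 people, avg salary = 268000/2 = $134000

Highest average salary: London ($141000)

London ($141000)


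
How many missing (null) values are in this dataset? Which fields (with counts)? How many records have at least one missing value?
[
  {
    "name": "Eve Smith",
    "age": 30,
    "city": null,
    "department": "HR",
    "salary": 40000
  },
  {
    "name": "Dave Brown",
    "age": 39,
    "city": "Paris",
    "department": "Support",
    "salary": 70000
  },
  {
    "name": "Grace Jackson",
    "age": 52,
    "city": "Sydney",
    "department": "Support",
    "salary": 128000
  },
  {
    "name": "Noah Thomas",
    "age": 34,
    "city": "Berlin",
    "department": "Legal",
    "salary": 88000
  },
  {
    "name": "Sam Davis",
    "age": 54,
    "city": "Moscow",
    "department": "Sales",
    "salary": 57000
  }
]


Checking for missing (null) values in 5 records:

  Eve Smith: city
  Dave Brown: complete
  Grace Jackson: complete
  Noah Thomas: complete
  Sam Davis: complete

Per field:
  name: 0 missing
  age: 0 missing
  city: 1 missing
  department: 0 missing
  salary: 0 missing

Total missing values: 1
Records with any missing: 1

1 missing values (city: 1); 1 incomplete records


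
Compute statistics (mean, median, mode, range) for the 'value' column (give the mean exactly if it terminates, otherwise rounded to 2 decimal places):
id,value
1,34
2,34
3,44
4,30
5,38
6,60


Data: [34, 34, 44, 30, 38, 60]
Count: 6
Sum: 240
Mean: 240/6 = 40
Sorted: [30, 34, 34, 38, 44, 60]
Median: 36.0
Mode: 34 (2 times)
Range: 60 - 30 = 30
Min: 30, Max: 60

mean=40, median=36.0, mode=34, range=30


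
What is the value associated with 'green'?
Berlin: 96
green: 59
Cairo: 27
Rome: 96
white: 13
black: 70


Looking up key 'green'
Value: 59

59


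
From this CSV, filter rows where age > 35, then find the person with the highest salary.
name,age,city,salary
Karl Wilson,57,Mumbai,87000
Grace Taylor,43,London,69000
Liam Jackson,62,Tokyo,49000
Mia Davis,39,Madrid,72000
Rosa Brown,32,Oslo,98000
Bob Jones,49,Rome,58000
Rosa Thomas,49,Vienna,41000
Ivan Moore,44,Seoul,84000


Filter: age > 35
Sort by: salary (descending)

Filtered records (7):
  Karl Wilson, age 57, salary $87000
  Ivan Moore, age 44, salary $84000
  Mia Davis, age 39, salary $72000
  Grace Taylor, age 43, salary $69000
  Bob Jones, age 49, salary $58000
  Liam Jackson, age 62, salary $49000
  Rosa Thomas, age 49, salary $41000

Highest salary: Karl Wilson ($87000)

Karl Wilson


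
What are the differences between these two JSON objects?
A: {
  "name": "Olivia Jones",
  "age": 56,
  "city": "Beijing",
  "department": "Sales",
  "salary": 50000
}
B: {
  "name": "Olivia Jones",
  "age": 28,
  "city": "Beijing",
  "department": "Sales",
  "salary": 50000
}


Comparing each field (in key order):
  name: same
  age: DIFFERENT
  city: same
  department: same
  salary: same
Differences:
  age: 56 -> 28

1 field(s) changed

1 change: age


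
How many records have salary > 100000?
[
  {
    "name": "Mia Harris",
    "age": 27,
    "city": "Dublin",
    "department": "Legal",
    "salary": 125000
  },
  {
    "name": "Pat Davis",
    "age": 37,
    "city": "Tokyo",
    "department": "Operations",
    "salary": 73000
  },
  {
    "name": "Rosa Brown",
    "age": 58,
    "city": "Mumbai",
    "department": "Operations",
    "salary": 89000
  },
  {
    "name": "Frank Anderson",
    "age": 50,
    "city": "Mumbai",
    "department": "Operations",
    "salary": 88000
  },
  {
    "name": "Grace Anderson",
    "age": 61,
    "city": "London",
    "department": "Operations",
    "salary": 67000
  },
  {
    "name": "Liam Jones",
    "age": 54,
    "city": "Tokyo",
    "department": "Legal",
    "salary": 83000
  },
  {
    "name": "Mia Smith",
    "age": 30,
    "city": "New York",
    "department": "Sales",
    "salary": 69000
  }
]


Data: 7 records
Condition: salary > 100000

Checking each record:
  Mia Harris: 125000 MATCH
  Pat Davis: 73000
  Rosa Brown: 89000
  Frank Anderson: 88000
  Grace Anderson: 67000
  Liam Jones: 83000
  Mia Smith: 69000

Count: 1

1


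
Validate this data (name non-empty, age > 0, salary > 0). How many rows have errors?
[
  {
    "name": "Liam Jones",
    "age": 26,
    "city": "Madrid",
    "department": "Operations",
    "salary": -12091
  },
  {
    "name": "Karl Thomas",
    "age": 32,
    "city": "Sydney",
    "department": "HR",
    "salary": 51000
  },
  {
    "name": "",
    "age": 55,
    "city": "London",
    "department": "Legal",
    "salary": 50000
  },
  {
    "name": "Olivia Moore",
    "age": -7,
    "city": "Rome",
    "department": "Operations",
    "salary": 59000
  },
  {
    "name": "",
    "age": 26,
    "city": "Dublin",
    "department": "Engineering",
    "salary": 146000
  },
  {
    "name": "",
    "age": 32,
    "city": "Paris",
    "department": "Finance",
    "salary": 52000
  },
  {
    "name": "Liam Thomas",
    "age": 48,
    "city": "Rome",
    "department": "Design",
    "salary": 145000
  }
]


Validating 7 records:
Rules: name non-empty, age > 0, salary > 0

  Row 1 (Liam Jones): negative salary: -12091
  Row 2 (Karl Thomas): OK
  Row 3 (???): empty name
  Row 4 (Olivia Moore): negative age: -7
  Row 5 (???): empty name
  Row 6 (???): empty name
  Row 7 (Liam Thomas): OK

Total errors: 5

5 errors


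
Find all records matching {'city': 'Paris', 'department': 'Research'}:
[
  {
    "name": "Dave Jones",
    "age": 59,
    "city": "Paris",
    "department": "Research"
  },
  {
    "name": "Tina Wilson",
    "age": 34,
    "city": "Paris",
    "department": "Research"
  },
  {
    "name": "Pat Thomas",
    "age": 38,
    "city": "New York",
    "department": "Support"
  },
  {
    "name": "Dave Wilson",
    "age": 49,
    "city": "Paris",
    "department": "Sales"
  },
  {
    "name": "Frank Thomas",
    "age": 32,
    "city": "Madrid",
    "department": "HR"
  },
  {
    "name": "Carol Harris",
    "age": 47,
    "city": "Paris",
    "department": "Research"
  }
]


Search criteria: {'city': 'Paris', 'department': 'Research'}

Checking 6 records:
  Dave Jones: {city: Paris, department: Research} <-- MATCH
  Tina Wilson: {city: Paris, department: Research} <-- MATCH
  Pat Thomas: {city: New York, department: Support}
  Dave Wilson: {city: Paris, department: Sales}
  Frank Thomas: {city: Madrid, department: HR}
  Carol Harris: {city: Paris, department: Research} <-- MATCH

Matches: ["Dave Jones", "Tina Wilson", "Carol Harris"]

["Dave Jones", "Tina Wilson", "Carol Harris"]


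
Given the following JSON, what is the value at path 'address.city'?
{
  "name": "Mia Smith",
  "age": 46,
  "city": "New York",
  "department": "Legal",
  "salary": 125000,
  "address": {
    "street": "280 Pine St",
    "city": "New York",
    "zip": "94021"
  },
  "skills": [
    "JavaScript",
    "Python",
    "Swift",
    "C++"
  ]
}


Query: address.city
Path: address -> city
Value: New York

New York


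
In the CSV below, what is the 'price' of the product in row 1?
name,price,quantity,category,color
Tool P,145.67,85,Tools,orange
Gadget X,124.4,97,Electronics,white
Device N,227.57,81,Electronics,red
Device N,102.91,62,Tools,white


Query: Row 1 ('Tool P'), column 'price'
Value: 145.67

145.67


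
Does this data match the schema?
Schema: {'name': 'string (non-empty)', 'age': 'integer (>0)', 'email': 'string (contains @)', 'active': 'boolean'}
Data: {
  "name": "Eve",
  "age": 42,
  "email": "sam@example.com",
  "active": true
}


Validating each field against schema:
  name: OK (non-empty string)
  age: OK (positive integer)
  email: OK (string with @)
  active: OK (boolean)

Result: VALID

VALID


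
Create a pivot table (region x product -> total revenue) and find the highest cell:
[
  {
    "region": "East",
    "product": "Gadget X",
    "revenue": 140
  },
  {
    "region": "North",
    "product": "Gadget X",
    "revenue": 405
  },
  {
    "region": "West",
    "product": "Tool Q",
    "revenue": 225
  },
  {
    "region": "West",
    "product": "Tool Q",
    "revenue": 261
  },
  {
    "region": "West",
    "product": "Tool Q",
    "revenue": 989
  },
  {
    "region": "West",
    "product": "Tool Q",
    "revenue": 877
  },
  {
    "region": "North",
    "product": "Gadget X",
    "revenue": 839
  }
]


Pivot: region (rows) x product (columns) -> total revenue

     Gadget X      Tool Q      
East           140             0  
North         1244             0  
West             0          2352  

Highest: West / Tool Q = $2352

West / Tool Q = $2352


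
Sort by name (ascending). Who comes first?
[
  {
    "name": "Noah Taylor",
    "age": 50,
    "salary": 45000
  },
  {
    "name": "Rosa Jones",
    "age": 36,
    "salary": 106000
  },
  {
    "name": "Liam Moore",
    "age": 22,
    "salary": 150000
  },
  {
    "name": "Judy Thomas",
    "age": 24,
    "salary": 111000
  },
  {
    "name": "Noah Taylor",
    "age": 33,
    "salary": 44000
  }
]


Sort by: name (ascending)

Sorted order:
  1. Judy Thomas (name = Judy Thomas)
  2. Liam Moore (name = Liam Moore)
  3. Noah Taylor (name = Noah Taylor)
  4. Noah Taylor (name = Noah Taylor)
  5. Rosa Jones (name = Rosa Jones)

First: Judy Thomas

Judy Thomas


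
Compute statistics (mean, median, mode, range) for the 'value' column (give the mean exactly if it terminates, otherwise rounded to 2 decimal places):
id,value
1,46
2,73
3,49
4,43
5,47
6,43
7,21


Data: [46, 73, 49, 43, 47, 43, 21]
Count: 7
Sum: 322
Mean: 322/7 = 46
Sorted: [21, 43, 43, 46, 47, 49, 73]
Median: 46.0
Mode: 43 (2 times)
Range: 73 - 21 = 52
Min: 21, Max: 73

mean=46, median=46.0, mode=43, range=52


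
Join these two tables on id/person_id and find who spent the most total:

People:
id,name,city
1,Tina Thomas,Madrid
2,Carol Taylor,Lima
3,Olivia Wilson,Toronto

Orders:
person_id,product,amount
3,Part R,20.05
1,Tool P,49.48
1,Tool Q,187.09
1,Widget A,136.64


Join on: people.id = orders.person_id

Joined rows:
  Olivia Wilson (Toronto) bought Part R for $20.05
  Tina Thomas (Madrid) bought Tool P for $49.48
  Tina Thomas (Madrid) bought Tool Q for $187.09
  Tina Thomas (Madrid) bought Widget A for $136.64

Total per person:
  Tina Thomas: $373.21
  Olivia Wilson: $20.05

Top spender: Tina Thomas ($373.21)

Tina Thomas ($373.21)


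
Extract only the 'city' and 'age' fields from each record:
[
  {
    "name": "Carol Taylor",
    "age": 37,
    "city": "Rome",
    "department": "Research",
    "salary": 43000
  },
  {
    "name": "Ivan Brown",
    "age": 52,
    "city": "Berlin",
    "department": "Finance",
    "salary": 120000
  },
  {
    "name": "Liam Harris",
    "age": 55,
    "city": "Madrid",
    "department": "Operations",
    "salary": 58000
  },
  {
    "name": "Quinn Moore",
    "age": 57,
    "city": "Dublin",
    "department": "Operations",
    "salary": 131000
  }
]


Original: 4 records with fields: name, age, city, department, salary
Keep: ['city', 'age']
Drop: ['name', 'department', 'salary']
Result: 4 records, 2 fields each

[
  {
    "city": "Rome",
    "age": 37
  },
  {
    "city": "Berlin",
    "age": 52
  },
  {
    "city": "Madrid",
    "age": 55
  },
  {
    "city": "Dublin",
    "age": 57
  }
]


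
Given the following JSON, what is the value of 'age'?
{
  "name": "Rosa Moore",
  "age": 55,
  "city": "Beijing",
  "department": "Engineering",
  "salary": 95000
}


Looking up field 'age'
Value: 55

55


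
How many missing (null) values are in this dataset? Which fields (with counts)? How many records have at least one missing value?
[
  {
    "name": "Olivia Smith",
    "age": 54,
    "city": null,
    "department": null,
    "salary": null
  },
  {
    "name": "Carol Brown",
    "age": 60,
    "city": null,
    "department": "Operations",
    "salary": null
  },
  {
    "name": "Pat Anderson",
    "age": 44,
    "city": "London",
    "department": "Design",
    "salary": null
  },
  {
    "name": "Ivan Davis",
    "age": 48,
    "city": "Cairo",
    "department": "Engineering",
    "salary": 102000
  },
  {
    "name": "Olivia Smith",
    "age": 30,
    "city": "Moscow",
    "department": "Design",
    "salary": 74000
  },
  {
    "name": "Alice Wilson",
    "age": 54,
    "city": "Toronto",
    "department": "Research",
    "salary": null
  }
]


Checking for missing (null) values in 6 records:

  Olivia Smith: city, department, salary
  Carol Brown: city, salary
  Pat Anderson: salary
  Ivan Davis: complete
  Olivia Smith: complete
  Alice Wilson: salary

Per field:
  name: 0 missing
  age: 0 missing
  city: 2 missing
  department: 1 missing
  salary: 4 missing

Total missing values: 7
Records with any missing: 4

7 missing values (city: 2, department: 1, salary: 4); 4 incomplete records


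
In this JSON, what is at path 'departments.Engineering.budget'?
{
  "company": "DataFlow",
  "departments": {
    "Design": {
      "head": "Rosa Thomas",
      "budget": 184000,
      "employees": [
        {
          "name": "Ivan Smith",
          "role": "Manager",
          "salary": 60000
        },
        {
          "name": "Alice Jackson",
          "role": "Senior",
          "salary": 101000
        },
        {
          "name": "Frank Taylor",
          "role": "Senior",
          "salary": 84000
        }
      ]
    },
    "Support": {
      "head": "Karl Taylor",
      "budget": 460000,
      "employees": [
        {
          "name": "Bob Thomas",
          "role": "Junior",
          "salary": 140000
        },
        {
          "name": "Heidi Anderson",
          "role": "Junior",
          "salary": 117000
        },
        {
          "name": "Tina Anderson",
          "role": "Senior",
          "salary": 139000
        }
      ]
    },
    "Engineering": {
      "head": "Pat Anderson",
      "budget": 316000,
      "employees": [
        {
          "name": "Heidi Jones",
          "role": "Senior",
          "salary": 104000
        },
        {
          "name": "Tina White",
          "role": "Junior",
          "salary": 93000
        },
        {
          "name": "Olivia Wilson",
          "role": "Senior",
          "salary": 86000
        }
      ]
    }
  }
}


Path: departments.Engineering.budget

Navigate:
  -> departments
  -> Engineering
  -> budget = 316000

316000


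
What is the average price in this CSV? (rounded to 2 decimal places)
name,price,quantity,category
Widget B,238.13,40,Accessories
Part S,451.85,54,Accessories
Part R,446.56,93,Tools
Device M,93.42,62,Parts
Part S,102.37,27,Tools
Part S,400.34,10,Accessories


Computing average price:
Values: [238.13, 451.85, 446.56, 93.42, 102.37, 400.34]
Sum = 1732.67
Count = 6
Average = 1732.67/6 ≈ 288.78 (rounded to 2 decimal places)

288.78


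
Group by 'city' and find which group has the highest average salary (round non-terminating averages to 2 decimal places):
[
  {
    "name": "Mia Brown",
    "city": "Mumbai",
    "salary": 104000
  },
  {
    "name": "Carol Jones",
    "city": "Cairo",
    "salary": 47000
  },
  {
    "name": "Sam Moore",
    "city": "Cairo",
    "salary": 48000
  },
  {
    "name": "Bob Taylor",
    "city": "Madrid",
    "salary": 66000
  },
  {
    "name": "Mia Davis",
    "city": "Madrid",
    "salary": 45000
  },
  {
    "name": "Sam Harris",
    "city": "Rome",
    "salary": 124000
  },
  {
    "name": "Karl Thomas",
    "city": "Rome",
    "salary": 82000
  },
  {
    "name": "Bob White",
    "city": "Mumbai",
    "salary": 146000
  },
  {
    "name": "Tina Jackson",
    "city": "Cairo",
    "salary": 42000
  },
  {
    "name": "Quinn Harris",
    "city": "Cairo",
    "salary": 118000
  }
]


Group by: city

Groups:
  Cairo: 4 people, avg salary = 255000/4 = $63750
  Madrid: 2 people, avg salary = 111000/2 = $55500
  Mumbai: 2 people, avg salary = 250000/2 = $125000
  Rome: 2 people, avg salary = 206000/2 = $103000

Highest average salary: Mumbai ($125000)

Mumbai ($125000)


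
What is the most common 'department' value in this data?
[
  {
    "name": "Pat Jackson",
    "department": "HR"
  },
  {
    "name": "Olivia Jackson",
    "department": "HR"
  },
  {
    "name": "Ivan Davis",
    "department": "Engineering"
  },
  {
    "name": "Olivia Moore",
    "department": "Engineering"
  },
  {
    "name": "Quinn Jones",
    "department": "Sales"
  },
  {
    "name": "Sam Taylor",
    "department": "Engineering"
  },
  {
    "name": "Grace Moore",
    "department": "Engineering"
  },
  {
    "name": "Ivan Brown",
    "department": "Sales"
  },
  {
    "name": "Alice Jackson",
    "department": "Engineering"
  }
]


Counting 'department' values across 9 records:

  Engineering: 5 #####
  HR: 2 ##
  Sales: 2 ##

Most common: Engineering (5 times)

Engineering (5 times)


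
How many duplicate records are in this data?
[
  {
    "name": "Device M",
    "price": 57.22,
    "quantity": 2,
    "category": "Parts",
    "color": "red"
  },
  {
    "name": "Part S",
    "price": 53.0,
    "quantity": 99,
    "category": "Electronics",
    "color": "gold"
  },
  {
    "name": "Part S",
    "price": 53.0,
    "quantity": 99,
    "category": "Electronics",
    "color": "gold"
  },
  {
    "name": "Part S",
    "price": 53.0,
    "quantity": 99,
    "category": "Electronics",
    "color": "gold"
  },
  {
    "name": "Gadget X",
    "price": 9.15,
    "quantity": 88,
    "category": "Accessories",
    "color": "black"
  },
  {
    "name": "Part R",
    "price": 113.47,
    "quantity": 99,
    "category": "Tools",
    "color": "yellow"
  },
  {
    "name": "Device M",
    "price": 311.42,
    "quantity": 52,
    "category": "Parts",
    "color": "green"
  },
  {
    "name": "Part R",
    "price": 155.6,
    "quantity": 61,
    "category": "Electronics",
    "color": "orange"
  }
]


Checking 8 records for duplicates:

  Row 1: Device M ($57.22, qty 2)
  Row 2: Part S ($53.0, qty 99)
  Row 3: Part S ($53.0, qty 99) <-- DUPLICATE
  Row 4: Part S ($53.0, qty 99) <-- DUPLICATE
  Row 5: Gadget X ($9.15, qty 88)
  Row 6: Part R ($113.47, qty 99)
  Row 7: Device M ($311.42, qty 52)
  Row 8: Part R ($155.6, qty 61)

Duplicates found: 2
Unique records: 6

2 duplicates, 6 unique


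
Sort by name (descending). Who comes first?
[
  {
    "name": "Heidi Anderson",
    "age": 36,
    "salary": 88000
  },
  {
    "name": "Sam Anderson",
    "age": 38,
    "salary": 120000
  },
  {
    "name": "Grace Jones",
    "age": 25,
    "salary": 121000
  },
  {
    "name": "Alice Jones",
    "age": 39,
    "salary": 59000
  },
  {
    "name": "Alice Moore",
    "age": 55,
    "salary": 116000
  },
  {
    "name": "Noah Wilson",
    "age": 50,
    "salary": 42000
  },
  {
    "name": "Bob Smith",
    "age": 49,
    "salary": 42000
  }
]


Sort by: name (descending)

Sorted order:
  1. Sam Anderson (name = Sam Anderson)
  2. Noah Wilson (name = Noah Wilson)
  3. Heidi Anderson (name = Heidi Anderson)
  4. Grace Jones (name = Grace Jones)
  5. Bob Smith (name = Bob Smith)
  6. Alice Moore (name = Alice Moore)
  7. Alice Jones (name = Alice Jones)

First: Sam Anderson

Sam Anderson
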